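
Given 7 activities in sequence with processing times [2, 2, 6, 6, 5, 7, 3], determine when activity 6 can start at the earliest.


Activity 6 starts after activities 1 through 5 complete.
Predecessor durations: [2, 2, 6, 6, 5]
ES = 2 + 2 + 6 + 6 + 5 = 21

21


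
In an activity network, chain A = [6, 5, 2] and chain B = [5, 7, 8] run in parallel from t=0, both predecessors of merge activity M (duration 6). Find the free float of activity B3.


ES(B3) = sum of predecessors on chain B = 12
EF(B3) = ES + duration = 12 + 8 = 20
Successor of B3 is M. ES(M) = max(sum(A), sum(B)) = max(13, 20) = 20
Free float = ES(successor) - EF(current) = 20 - 20 = 0

0


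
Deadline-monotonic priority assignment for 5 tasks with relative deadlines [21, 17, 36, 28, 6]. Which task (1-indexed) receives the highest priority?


Sort tasks by relative deadline (ascending):
  Task 5: deadline = 6
  Task 2: deadline = 17
  Task 1: deadline = 21
  Task 4: deadline = 28
  Task 3: deadline = 36
Priority order (highest first): [5, 2, 1, 4, 3]
Highest priority task = 5

5


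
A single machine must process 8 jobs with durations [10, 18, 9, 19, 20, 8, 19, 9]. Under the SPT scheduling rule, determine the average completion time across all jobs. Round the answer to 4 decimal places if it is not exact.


Sort jobs by processing time (SPT order): [8, 9, 9, 10, 18, 19, 19, 20]
Compute completion times sequentially:
  Job 1: processing = 8, completes at 8
  Job 2: processing = 9, completes at 17
  Job 3: processing = 9, completes at 26
  Job 4: processing = 10, completes at 36
  Job 5: processing = 18, completes at 54
  Job 6: processing = 19, completes at 73
  Job 7: processing = 19, completes at 92
  Job 8: processing = 20, completes at 112
Sum of completion times = 418
Average completion time = 418/8 = 52.25

52.25


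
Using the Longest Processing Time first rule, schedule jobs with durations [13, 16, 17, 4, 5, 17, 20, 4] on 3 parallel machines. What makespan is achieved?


Sort jobs in decreasing order (LPT): [20, 17, 17, 16, 13, 5, 4, 4]
Assign each job to the least loaded machine:
  Machine 1: jobs [20, 5, 4, 4], load = 33
  Machine 2: jobs [17, 16], load = 33
  Machine 3: jobs [17, 13], load = 30
Makespan = max load = 33

33


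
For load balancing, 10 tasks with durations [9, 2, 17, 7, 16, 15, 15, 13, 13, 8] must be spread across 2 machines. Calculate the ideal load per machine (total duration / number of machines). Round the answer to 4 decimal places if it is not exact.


Total processing time = 9 + 2 + 17 + 7 + 16 + 15 + 15 + 13 + 13 + 8 = 115
Number of machines = 2
Ideal balanced load = 115 / 2 = 57.5

57.5


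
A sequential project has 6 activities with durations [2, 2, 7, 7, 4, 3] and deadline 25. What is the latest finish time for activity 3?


LF(activity 3) = deadline - sum of successor durations
Successors: activities 4 through 6 with durations [7, 4, 3]
Sum of successor durations = 14
LF = 25 - 14 = 11

11


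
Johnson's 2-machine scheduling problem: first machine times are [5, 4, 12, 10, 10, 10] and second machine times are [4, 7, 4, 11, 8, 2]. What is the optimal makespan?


Apply Johnson's rule:
  Group 1 (a <= b): [(2, 4, 7), (4, 10, 11)]
  Group 2 (a > b): [(5, 10, 8), (1, 5, 4), (3, 12, 4), (6, 10, 2)]
Optimal job order: [2, 4, 5, 1, 3, 6]
Schedule:
  Job 2: M1 done at 4, M2 done at 11
  Job 4: M1 done at 14, M2 done at 25
  Job 5: M1 done at 24, M2 done at 33
  Job 1: M1 done at 29, M2 done at 37
  Job 3: M1 done at 41, M2 done at 45
  Job 6: M1 done at 51, M2 done at 53
Makespan = 53

53


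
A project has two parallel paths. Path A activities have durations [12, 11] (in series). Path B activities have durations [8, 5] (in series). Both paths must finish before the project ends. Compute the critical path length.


Path A total = 12 + 11 = 23
Path B total = 8 + 5 = 13
Critical path = longest path = max(23, 13) = 23

23


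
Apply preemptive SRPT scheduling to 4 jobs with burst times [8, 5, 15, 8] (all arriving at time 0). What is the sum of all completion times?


Since all jobs arrive at t=0, SRPT equals SPT ordering.
SPT order: [5, 8, 8, 15]
Completion times:
  Job 1: p=5, C=5
  Job 2: p=8, C=13
  Job 3: p=8, C=21
  Job 4: p=15, C=36
Total completion time = 5 + 13 + 21 + 36 = 75

75


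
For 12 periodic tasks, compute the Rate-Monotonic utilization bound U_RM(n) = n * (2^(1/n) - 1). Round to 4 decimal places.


Compute 2^(1/12) = 1.0594630944
Subtract 1: 1.0594630944 - 1 = 0.0594630944
Multiply by n: 12 * 0.0594630944 = 0.7135571328
Round to 4 dp: 0.7136

0.7136


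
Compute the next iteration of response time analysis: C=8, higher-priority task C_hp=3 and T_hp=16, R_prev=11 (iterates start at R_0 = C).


R_next = C + ceil(R_prev / T_hp) * C_hp
ceil(11 / 16) = ceil(0.6875) = 1
Interference = 1 * 3 = 3
R_next = 8 + 3 = 11
R_next = R_prev, so the iteration has converged (response time = 11).

11


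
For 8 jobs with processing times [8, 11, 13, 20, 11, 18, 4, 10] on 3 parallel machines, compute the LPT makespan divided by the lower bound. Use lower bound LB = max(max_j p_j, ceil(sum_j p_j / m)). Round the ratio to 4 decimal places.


LPT order: [20, 18, 13, 11, 11, 10, 8, 4]
Machine loads after assignment: [30, 33, 32]
LPT makespan = 33
Lower bound = max(max_job, ceil(total/3)) = max(20, 32) = 32
Ratio = 33 / 32 = 1.0313

1.0313


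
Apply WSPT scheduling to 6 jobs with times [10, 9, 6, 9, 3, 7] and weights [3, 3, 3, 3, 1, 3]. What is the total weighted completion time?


Compute p/w ratios and sort ascending (WSPT): [(6, 3), (7, 3), (9, 3), (9, 3), (3, 1), (10, 3)]
Compute weighted completion times:
  Job (p=6,w=3): C=6, w*C=3*6=18
  Job (p=7,w=3): C=13, w*C=3*13=39
  Job (p=9,w=3): C=22, w*C=3*22=66
  Job (p=9,w=3): C=31, w*C=3*31=93
  Job (p=3,w=1): C=34, w*C=1*34=34
  Job (p=10,w=3): C=44, w*C=3*44=132
Total weighted completion time = 382

382


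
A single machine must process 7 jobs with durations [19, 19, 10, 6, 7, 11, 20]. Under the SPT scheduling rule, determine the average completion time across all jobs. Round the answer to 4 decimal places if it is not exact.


Sort jobs by processing time (SPT order): [6, 7, 10, 11, 19, 19, 20]
Compute completion times sequentially:
  Job 1: processing = 6, completes at 6
  Job 2: processing = 7, completes at 13
  Job 3: processing = 10, completes at 23
  Job 4: processing = 11, completes at 34
  Job 5: processing = 19, completes at 53
  Job 6: processing = 19, completes at 72
  Job 7: processing = 20, completes at 92
Sum of completion times = 293
Average completion time = 293/7 = 41.8571

41.8571


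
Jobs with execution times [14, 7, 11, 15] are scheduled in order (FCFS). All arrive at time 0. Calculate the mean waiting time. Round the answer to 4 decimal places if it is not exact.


FCFS order (as given): [14, 7, 11, 15]
Waiting times:
  Job 1: wait = 0
  Job 2: wait = 14
  Job 3: wait = 21
  Job 4: wait = 32
Sum of waiting times = 67
Average waiting time = 67/4 = 16.75

16.75


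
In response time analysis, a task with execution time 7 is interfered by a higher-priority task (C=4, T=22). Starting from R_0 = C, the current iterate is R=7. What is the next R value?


R_next = C + ceil(R_prev / T_hp) * C_hp
ceil(7 / 22) = ceil(0.3182) = 1
Interference = 1 * 4 = 4
R_next = 7 + 4 = 11

11


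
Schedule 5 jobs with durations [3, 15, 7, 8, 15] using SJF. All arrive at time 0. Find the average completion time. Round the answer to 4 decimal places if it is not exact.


SJF order (ascending): [3, 7, 8, 15, 15]
Completion times:
  Job 1: burst=3, C=3
  Job 2: burst=7, C=10
  Job 3: burst=8, C=18
  Job 4: burst=15, C=33
  Job 5: burst=15, C=48
Average completion = 112/5 = 22.4

22.4


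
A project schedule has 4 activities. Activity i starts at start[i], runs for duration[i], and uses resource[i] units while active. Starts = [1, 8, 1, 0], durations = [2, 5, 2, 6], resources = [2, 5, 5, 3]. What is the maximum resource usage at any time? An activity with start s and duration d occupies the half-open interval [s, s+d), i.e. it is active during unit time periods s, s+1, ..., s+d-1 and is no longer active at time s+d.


Each activity i is active on [start_i, start_i + duration_i).
Compute total resource usage per time slot:
  t=0: active resources = [3], total = 3
  t=1: active resources = [2, 5, 3], total = 10
  t=2: active resources = [2, 5, 3], total = 10
  t=3: active resources = [3], total = 3
  t=4: active resources = [3], total = 3
  t=5: active resources = [3], total = 3
  t=6: active resources = [], total = 0
  t=7: active resources = [], total = 0
  t=8: active resources = [5], total = 5
  t=9: active resources = [5], total = 5
  t=10: active resources = [5], total = 5
  t=11: active resources = [5], total = 5
  t=12: active resources = [5], total = 5
Peak resource demand = 10

10


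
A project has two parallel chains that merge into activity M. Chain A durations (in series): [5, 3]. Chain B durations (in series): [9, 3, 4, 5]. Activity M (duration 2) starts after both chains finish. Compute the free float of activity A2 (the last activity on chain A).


ES(A2) = sum of predecessors on chain A = 5
EF(A2) = ES + duration = 5 + 3 = 8
Successor of A2 is M. ES(M) = max(sum(A), sum(B)) = max(8, 21) = 21
Free float = ES(successor) - EF(current) = 21 - 8 = 13

13


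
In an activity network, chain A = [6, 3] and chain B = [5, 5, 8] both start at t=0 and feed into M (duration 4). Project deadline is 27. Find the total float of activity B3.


Forward pass: ES(B3) = sum of predecessors on chain B = 10
EF = ES + duration = 10 + 8 = 18
Backward pass: LF(M) = deadline = 27; LS(M) = 27 - 4 = 23
LF(B3) = LS(M) - sum(successors on chain B) = 23 - 0 = 23
LS = LF - duration = 23 - 8 = 15
Total float = LS - ES = 15 - 10 = 5

5


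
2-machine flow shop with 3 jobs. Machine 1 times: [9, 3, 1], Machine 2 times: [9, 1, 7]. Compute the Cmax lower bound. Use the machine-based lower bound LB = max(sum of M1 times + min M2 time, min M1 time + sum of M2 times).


LB1 = sum(M1 times) + min(M2 times) = 13 + 1 = 14
LB2 = min(M1 times) + sum(M2 times) = 1 + 17 = 18
Lower bound = max(LB1, LB2) = max(14, 18) = 18

18


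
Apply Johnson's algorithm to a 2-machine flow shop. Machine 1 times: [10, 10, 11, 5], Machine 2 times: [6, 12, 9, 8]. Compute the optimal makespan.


Apply Johnson's rule:
  Group 1 (a <= b): [(4, 5, 8), (2, 10, 12)]
  Group 2 (a > b): [(3, 11, 9), (1, 10, 6)]
Optimal job order: [4, 2, 3, 1]
Schedule:
  Job 4: M1 done at 5, M2 done at 13
  Job 2: M1 done at 15, M2 done at 27
  Job 3: M1 done at 26, M2 done at 36
  Job 1: M1 done at 36, M2 done at 42
Makespan = 42

42


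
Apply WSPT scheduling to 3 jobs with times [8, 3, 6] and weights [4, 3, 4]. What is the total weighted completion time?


Compute p/w ratios and sort ascending (WSPT): [(3, 3), (6, 4), (8, 4)]
Compute weighted completion times:
  Job (p=3,w=3): C=3, w*C=3*3=9
  Job (p=6,w=4): C=9, w*C=4*9=36
  Job (p=8,w=4): C=17, w*C=4*17=68
Total weighted completion time = 113

113


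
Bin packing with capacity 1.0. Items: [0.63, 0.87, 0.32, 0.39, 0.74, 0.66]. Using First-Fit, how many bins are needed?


Place items sequentially using First-Fit:
  Item 0.63 -> new Bin 1
  Item 0.87 -> new Bin 2
  Item 0.32 -> Bin 1 (now 0.95)
  Item 0.39 -> new Bin 3
  Item 0.74 -> new Bin 4
  Item 0.66 -> new Bin 5
Total bins used = 5

5


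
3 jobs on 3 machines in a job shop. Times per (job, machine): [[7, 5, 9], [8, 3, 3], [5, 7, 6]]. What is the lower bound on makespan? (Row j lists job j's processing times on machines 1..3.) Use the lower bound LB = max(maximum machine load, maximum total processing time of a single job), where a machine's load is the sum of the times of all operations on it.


Machine loads:
  Machine 1: 7 + 8 + 5 = 20
  Machine 2: 5 + 3 + 7 = 15
  Machine 3: 9 + 3 + 6 = 18
Max machine load = 20
Job totals:
  Job 1: 21
  Job 2: 14
  Job 3: 18
Max job total = 21
Lower bound = max(20, 21) = 21

21


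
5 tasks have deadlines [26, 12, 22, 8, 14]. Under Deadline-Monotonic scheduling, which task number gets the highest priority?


Sort tasks by relative deadline (ascending):
  Task 4: deadline = 8
  Task 2: deadline = 12
  Task 5: deadline = 14
  Task 3: deadline = 22
  Task 1: deadline = 26
Priority order (highest first): [4, 2, 5, 3, 1]
Highest priority task = 4

4


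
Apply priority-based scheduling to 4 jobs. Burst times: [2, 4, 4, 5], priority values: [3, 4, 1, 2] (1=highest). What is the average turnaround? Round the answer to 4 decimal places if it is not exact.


Sort by priority (ascending = highest first):
Order: [(1, 4), (2, 5), (3, 2), (4, 4)]
Completion times:
  Priority 1, burst=4, C=4
  Priority 2, burst=5, C=9
  Priority 3, burst=2, C=11
  Priority 4, burst=4, C=15
Average turnaround = 39/4 = 9.75

9.75


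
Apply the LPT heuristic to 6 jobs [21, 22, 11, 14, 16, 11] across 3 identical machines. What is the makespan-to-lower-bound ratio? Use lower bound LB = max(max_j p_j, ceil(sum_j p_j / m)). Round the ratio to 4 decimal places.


LPT order: [22, 21, 16, 14, 11, 11]
Machine loads after assignment: [33, 32, 30]
LPT makespan = 33
Lower bound = max(max_job, ceil(total/3)) = max(22, 32) = 32
Ratio = 33 / 32 = 1.0313

1.0313


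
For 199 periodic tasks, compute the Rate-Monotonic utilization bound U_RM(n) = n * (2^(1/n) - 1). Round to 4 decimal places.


Compute 2^(1/199) = 1.0034892249
Subtract 1: 1.0034892249 - 1 = 0.0034892249
Multiply by n: 199 * 0.0034892249 = 0.6943557551
Round to 4 dp: 0.6944

0.6944


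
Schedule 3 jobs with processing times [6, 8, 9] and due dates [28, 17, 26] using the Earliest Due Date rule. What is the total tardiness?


Sort by due date (EDD order): [(8, 17), (9, 26), (6, 28)]
Compute completion times and tardiness:
  Job 1: p=8, d=17, C=8, tardiness=max(0,8-17)=0
  Job 2: p=9, d=26, C=17, tardiness=max(0,17-26)=0
  Job 3: p=6, d=28, C=23, tardiness=max(0,23-28)=0
Total tardiness = 0

0


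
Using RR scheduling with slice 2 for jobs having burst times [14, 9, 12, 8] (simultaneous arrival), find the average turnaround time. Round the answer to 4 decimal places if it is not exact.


Time quantum = 2
Execution trace:
  J1 runs 2 units, time = 2
  J2 runs 2 units, time = 4
  J3 runs 2 units, time = 6
  J4 runs 2 units, time = 8
  J1 runs 2 units, time = 10
  J2 runs 2 units, time = 12
  J3 runs 2 units, time = 14
  J4 runs 2 units, time = 16
  J1 runs 2 units, time = 18
  J2 runs 2 units, time = 20
  J3 runs 2 units, time = 22
  J4 runs 2 units, time = 24
  J1 runs 2 units, time = 26
  J2 runs 2 units, time = 28
  J3 runs 2 units, time = 30
  J4 runs 2 units, time = 32
  J1 runs 2 units, time = 34
  J2 runs 1 units, time = 35
  J3 runs 2 units, time = 37
  J1 runs 2 units, time = 39
  J3 runs 2 units, time = 41
  J1 runs 2 units, time = 43
Finish times: [43, 35, 41, 32]
Average turnaround = 151/4 = 37.75

37.75


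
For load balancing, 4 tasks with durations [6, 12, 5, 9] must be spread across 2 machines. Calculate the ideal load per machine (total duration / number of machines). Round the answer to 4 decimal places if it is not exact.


Total processing time = 6 + 12 + 5 + 9 = 32
Number of machines = 2
Ideal balanced load = 32 / 2 = 16.0

16.0


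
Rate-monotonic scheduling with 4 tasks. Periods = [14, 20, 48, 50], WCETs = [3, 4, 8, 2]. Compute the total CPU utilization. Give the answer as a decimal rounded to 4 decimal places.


Compute individual utilizations (exact fractions):
  Task 1: C/T = 3/14 (approx. 0.2143)
  Task 2: C/T = 4/20 = 1/5 (approx. 0.2)
  Task 3: C/T = 8/48 = 1/6 (approx. 0.1667)
  Task 4: C/T = 2/50 = 1/25 (approx. 0.04)
Total utilization U = 3/14 + 1/5 + 1/6 + 1/25 = 326/525
Rounded to 4 decimal places: U = 0.6210
RM (Liu & Layland) bound for 4 tasks = 0.756828; compare with U = 326/525 (approx. 0.620952)
U <= bound, so schedulable by RM sufficient condition.

0.6210


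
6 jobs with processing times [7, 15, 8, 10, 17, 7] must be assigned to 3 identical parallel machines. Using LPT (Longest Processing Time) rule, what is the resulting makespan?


Sort jobs in decreasing order (LPT): [17, 15, 10, 8, 7, 7]
Assign each job to the least loaded machine:
  Machine 1: jobs [17, 7], load = 24
  Machine 2: jobs [15, 7], load = 22
  Machine 3: jobs [10, 8], load = 18
Makespan = max load = 24

24


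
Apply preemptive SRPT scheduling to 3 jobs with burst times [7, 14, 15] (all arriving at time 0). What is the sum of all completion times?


Since all jobs arrive at t=0, SRPT equals SPT ordering.
SPT order: [7, 14, 15]
Completion times:
  Job 1: p=7, C=7
  Job 2: p=14, C=21
  Job 3: p=15, C=36
Total completion time = 7 + 21 + 36 = 64

64


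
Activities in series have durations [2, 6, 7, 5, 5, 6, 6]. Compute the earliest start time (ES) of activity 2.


Activity 2 starts after activities 1 through 1 complete.
Predecessor durations: [2]
ES = 2 = 2

2


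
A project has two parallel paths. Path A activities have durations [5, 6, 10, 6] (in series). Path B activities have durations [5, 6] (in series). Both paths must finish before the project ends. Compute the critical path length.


Path A total = 5 + 6 + 10 + 6 = 27
Path B total = 5 + 6 = 11
Critical path = longest path = max(27, 11) = 27

27


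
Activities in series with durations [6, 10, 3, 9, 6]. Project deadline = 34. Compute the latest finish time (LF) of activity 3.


LF(activity 3) = deadline - sum of successor durations
Successors: activities 4 through 5 with durations [9, 6]
Sum of successor durations = 15
LF = 34 - 15 = 19

19


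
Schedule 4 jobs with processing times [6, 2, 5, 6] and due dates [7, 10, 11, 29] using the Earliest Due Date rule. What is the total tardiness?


Sort by due date (EDD order): [(6, 7), (2, 10), (5, 11), (6, 29)]
Compute completion times and tardiness:
  Job 1: p=6, d=7, C=6, tardiness=max(0,6-7)=0
  Job 2: p=2, d=10, C=8, tardiness=max(0,8-10)=0
  Job 3: p=5, d=11, C=13, tardiness=max(0,13-11)=2
  Job 4: p=6, d=29, C=19, tardiness=max(0,19-29)=0
Total tardiness = 2

2


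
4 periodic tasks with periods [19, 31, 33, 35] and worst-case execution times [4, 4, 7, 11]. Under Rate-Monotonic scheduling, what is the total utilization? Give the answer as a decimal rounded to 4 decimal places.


Compute individual utilizations (exact fractions):
  Task 1: C/T = 4/19 (approx. 0.2105)
  Task 2: C/T = 4/31 (approx. 0.129)
  Task 3: C/T = 7/33 (approx. 0.2121)
  Task 4: C/T = 11/35 (approx. 0.3143)
Total utilization U = 4/19 + 4/31 + 7/33 + 11/35 = 589112/680295
Rounded to 4 decimal places: U = 0.8660
RM (Liu & Layland) bound for 4 tasks = 0.756828; compare with U = 589112/680295 (approx. 0.865966)
bound < U <= 1, so the RM sufficient condition is not met (inconclusive; an exact test such as response-time analysis is needed).

0.8660


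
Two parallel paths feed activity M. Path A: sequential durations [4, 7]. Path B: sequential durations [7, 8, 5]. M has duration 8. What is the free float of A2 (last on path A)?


ES(A2) = sum of predecessors on chain A = 4
EF(A2) = ES + duration = 4 + 7 = 11
Successor of A2 is M. ES(M) = max(sum(A), sum(B)) = max(11, 20) = 20
Free float = ES(successor) - EF(current) = 20 - 11 = 9

9


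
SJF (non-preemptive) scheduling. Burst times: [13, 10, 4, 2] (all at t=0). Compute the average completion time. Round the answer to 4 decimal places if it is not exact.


SJF order (ascending): [2, 4, 10, 13]
Completion times:
  Job 1: burst=2, C=2
  Job 2: burst=4, C=6
  Job 3: burst=10, C=16
  Job 4: burst=13, C=29
Average completion = 53/4 = 13.25

13.25


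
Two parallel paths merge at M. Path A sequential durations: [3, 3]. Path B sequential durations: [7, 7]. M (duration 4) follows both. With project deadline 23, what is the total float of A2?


Forward pass: ES(A2) = sum of predecessors on chain A = 3
EF = ES + duration = 3 + 3 = 6
Backward pass: LF(M) = deadline = 23; LS(M) = 23 - 4 = 19
LF(A2) = LS(M) - sum(successors on chain A) = 19 - 0 = 19
LS = LF - duration = 19 - 3 = 16
Total float = LS - ES = 16 - 3 = 13

13


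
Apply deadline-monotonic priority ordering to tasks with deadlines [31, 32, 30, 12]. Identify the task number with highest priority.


Sort tasks by relative deadline (ascending):
  Task 4: deadline = 12
  Task 3: deadline = 30
  Task 1: deadline = 31
  Task 2: deadline = 32
Priority order (highest first): [4, 3, 1, 2]
Highest priority task = 4

4


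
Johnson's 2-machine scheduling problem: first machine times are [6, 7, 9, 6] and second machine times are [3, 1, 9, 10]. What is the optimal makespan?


Apply Johnson's rule:
  Group 1 (a <= b): [(4, 6, 10), (3, 9, 9)]
  Group 2 (a > b): [(1, 6, 3), (2, 7, 1)]
Optimal job order: [4, 3, 1, 2]
Schedule:
  Job 4: M1 done at 6, M2 done at 16
  Job 3: M1 done at 15, M2 done at 25
  Job 1: M1 done at 21, M2 done at 28
  Job 2: M1 done at 28, M2 done at 29
Makespan = 29

29


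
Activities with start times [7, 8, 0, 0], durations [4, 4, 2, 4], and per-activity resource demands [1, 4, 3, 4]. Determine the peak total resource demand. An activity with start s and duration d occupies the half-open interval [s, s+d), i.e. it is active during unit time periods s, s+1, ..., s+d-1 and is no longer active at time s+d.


Each activity i is active on [start_i, start_i + duration_i).
Compute total resource usage per time slot:
  t=0: active resources = [3, 4], total = 7
  t=1: active resources = [3, 4], total = 7
  t=2: active resources = [4], total = 4
  t=3: active resources = [4], total = 4
  t=4: active resources = [], total = 0
  t=5: active resources = [], total = 0
  t=6: active resources = [], total = 0
  t=7: active resources = [1], total = 1
  t=8: active resources = [1, 4], total = 5
  t=9: active resources = [1, 4], total = 5
  t=10: active resources = [1, 4], total = 5
  t=11: active resources = [4], total = 4
Peak resource demand = 7

7


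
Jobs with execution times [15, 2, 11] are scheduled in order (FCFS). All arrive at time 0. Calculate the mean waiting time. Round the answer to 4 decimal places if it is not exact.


FCFS order (as given): [15, 2, 11]
Waiting times:
  Job 1: wait = 0
  Job 2: wait = 15
  Job 3: wait = 17
Sum of waiting times = 32
Average waiting time = 32/3 = 10.6667

10.6667


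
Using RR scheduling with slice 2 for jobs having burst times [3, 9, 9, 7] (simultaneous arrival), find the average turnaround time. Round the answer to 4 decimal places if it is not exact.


Time quantum = 2
Execution trace:
  J1 runs 2 units, time = 2
  J2 runs 2 units, time = 4
  J3 runs 2 units, time = 6
  J4 runs 2 units, time = 8
  J1 runs 1 units, time = 9
  J2 runs 2 units, time = 11
  J3 runs 2 units, time = 13
  J4 runs 2 units, time = 15
  J2 runs 2 units, time = 17
  J3 runs 2 units, time = 19
  J4 runs 2 units, time = 21
  J2 runs 2 units, time = 23
  J3 runs 2 units, time = 25
  J4 runs 1 units, time = 26
  J2 runs 1 units, time = 27
  J3 runs 1 units, time = 28
Finish times: [9, 27, 28, 26]
Average turnaround = 90/4 = 22.5

22.5


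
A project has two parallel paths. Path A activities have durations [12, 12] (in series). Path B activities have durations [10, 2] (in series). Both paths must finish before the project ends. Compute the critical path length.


Path A total = 12 + 12 = 24
Path B total = 10 + 2 = 12
Critical path = longest path = max(24, 12) = 24

24


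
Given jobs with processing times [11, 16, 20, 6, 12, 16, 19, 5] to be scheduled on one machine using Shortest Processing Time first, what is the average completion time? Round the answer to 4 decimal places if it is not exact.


Sort jobs by processing time (SPT order): [5, 6, 11, 12, 16, 16, 19, 20]
Compute completion times sequentially:
  Job 1: processing = 5, completes at 5
  Job 2: processing = 6, completes at 11
  Job 3: processing = 11, completes at 22
  Job 4: processing = 12, completes at 34
  Job 5: processing = 16, completes at 50
  Job 6: processing = 16, completes at 66
  Job 7: processing = 19, completes at 85
  Job 8: processing = 20, completes at 105
Sum of completion times = 378
Average completion time = 378/8 = 47.25

47.25


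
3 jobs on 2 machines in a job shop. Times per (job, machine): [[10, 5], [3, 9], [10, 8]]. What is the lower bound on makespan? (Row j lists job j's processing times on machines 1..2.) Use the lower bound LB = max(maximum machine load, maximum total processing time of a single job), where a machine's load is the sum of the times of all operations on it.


Machine loads:
  Machine 1: 10 + 3 + 10 = 23
  Machine 2: 5 + 9 + 8 = 22
Max machine load = 23
Job totals:
  Job 1: 15
  Job 2: 12
  Job 3: 18
Max job total = 18
Lower bound = max(23, 18) = 23

23


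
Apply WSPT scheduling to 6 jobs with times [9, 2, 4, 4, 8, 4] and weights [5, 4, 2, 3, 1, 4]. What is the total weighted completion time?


Compute p/w ratios and sort ascending (WSPT): [(2, 4), (4, 4), (4, 3), (9, 5), (4, 2), (8, 1)]
Compute weighted completion times:
  Job (p=2,w=4): C=2, w*C=4*2=8
  Job (p=4,w=4): C=6, w*C=4*6=24
  Job (p=4,w=3): C=10, w*C=3*10=30
  Job (p=9,w=5): C=19, w*C=5*19=95
  Job (p=4,w=2): C=23, w*C=2*23=46
  Job (p=8,w=1): C=31, w*C=1*31=31
Total weighted completion time = 234

234


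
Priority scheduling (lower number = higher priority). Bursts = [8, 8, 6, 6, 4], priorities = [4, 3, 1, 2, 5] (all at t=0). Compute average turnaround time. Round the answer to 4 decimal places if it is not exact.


Sort by priority (ascending = highest first):
Order: [(1, 6), (2, 6), (3, 8), (4, 8), (5, 4)]
Completion times:
  Priority 1, burst=6, C=6
  Priority 2, burst=6, C=12
  Priority 3, burst=8, C=20
  Priority 4, burst=8, C=28
  Priority 5, burst=4, C=32
Average turnaround = 98/5 = 19.6

19.6


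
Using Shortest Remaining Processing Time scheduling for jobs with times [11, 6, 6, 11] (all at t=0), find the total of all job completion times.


Since all jobs arrive at t=0, SRPT equals SPT ordering.
SPT order: [6, 6, 11, 11]
Completion times:
  Job 1: p=6, C=6
  Job 2: p=6, C=12
  Job 3: p=11, C=23
  Job 4: p=11, C=34
Total completion time = 6 + 12 + 23 + 34 = 75

75


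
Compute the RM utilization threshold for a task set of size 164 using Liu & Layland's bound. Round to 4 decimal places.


Compute 2^(1/164) = 1.0042354515
Subtract 1: 1.0042354515 - 1 = 0.0042354515
Multiply by n: 164 * 0.0042354515 = 0.6946140460
Round to 4 dp: 0.6946

0.6946


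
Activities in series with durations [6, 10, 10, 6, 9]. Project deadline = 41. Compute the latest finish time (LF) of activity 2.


LF(activity 2) = deadline - sum of successor durations
Successors: activities 3 through 5 with durations [10, 6, 9]
Sum of successor durations = 25
LF = 41 - 25 = 16

16


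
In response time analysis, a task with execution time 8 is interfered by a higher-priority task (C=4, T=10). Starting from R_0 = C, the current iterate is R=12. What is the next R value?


R_next = C + ceil(R_prev / T_hp) * C_hp
ceil(12 / 10) = ceil(1.2) = 2
Interference = 2 * 4 = 8
R_next = 8 + 8 = 16

16


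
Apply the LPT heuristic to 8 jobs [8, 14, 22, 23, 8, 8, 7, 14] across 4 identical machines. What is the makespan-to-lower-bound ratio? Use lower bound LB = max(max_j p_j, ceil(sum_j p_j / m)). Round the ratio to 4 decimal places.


LPT order: [23, 22, 14, 14, 8, 8, 8, 7]
Machine loads after assignment: [23, 30, 29, 22]
LPT makespan = 30
Lower bound = max(max_job, ceil(total/4)) = max(23, 26) = 26
Ratio = 30 / 26 = 1.1538

1.1538


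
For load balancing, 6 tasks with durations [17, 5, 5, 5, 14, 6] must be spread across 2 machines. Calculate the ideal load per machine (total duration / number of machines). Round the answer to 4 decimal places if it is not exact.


Total processing time = 17 + 5 + 5 + 5 + 14 + 6 = 52
Number of machines = 2
Ideal balanced load = 52 / 2 = 26.0

26.0


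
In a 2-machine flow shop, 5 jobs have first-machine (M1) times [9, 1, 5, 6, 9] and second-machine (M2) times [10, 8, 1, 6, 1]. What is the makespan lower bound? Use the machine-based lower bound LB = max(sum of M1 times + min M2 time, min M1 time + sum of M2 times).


LB1 = sum(M1 times) + min(M2 times) = 30 + 1 = 31
LB2 = min(M1 times) + sum(M2 times) = 1 + 26 = 27
Lower bound = max(LB1, LB2) = max(31, 27) = 31

31


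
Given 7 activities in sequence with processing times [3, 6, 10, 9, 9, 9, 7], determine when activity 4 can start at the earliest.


Activity 4 starts after activities 1 through 3 complete.
Predecessor durations: [3, 6, 10]
ES = 3 + 6 + 10 = 19

19


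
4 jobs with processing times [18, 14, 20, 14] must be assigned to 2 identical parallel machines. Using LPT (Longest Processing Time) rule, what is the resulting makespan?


Sort jobs in decreasing order (LPT): [20, 18, 14, 14]
Assign each job to the least loaded machine:
  Machine 1: jobs [20, 14], load = 34
  Machine 2: jobs [18, 14], load = 32
Makespan = max load = 34

34


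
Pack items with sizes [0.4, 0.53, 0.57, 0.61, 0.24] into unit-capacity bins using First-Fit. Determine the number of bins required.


Place items sequentially using First-Fit:
  Item 0.4 -> new Bin 1
  Item 0.53 -> Bin 1 (now 0.93)
  Item 0.57 -> new Bin 2
  Item 0.61 -> new Bin 3
  Item 0.24 -> Bin 2 (now 0.81)
Total bins used = 3

3


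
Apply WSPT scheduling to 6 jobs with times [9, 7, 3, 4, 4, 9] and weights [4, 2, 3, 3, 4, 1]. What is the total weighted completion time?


Compute p/w ratios and sort ascending (WSPT): [(3, 3), (4, 4), (4, 3), (9, 4), (7, 2), (9, 1)]
Compute weighted completion times:
  Job (p=3,w=3): C=3, w*C=3*3=9
  Job (p=4,w=4): C=7, w*C=4*7=28
  Job (p=4,w=3): C=11, w*C=3*11=33
  Job (p=9,w=4): C=20, w*C=4*20=80
  Job (p=7,w=2): C=27, w*C=2*27=54
  Job (p=9,w=1): C=36, w*C=1*36=36
Total weighted completion time = 240

240


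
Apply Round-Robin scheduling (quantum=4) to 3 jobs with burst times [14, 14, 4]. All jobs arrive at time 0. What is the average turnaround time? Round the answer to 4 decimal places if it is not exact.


Time quantum = 4
Execution trace:
  J1 runs 4 units, time = 4
  J2 runs 4 units, time = 8
  J3 runs 4 units, time = 12
  J1 runs 4 units, time = 16
  J2 runs 4 units, time = 20
  J1 runs 4 units, time = 24
  J2 runs 4 units, time = 28
  J1 runs 2 units, time = 30
  J2 runs 2 units, time = 32
Finish times: [30, 32, 12]
Average turnaround = 74/3 = 24.6667

24.6667


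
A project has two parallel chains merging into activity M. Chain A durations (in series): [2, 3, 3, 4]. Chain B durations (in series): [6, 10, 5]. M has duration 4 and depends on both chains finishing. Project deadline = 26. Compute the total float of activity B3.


Forward pass: ES(B3) = sum of predecessors on chain B = 16
EF = ES + duration = 16 + 5 = 21
Backward pass: LF(M) = deadline = 26; LS(M) = 26 - 4 = 22
LF(B3) = LS(M) - sum(successors on chain B) = 22 - 0 = 22
LS = LF - duration = 22 - 5 = 17
Total float = LS - ES = 17 - 16 = 1

1


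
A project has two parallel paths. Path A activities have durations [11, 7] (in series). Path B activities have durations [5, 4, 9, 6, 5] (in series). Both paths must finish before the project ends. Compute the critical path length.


Path A total = 11 + 7 = 18
Path B total = 5 + 4 + 9 + 6 + 5 = 29
Critical path = longest path = max(18, 29) = 29

29


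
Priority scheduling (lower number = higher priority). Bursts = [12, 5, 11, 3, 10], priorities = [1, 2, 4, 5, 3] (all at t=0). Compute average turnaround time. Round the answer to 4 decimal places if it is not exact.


Sort by priority (ascending = highest first):
Order: [(1, 12), (2, 5), (3, 10), (4, 11), (5, 3)]
Completion times:
  Priority 1, burst=12, C=12
  Priority 2, burst=5, C=17
  Priority 3, burst=10, C=27
  Priority 4, burst=11, C=38
  Priority 5, burst=3, C=41
Average turnaround = 135/5 = 27.0

27.0


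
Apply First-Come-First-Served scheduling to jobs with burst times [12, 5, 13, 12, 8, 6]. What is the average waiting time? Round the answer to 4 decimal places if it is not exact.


FCFS order (as given): [12, 5, 13, 12, 8, 6]
Waiting times:
  Job 1: wait = 0
  Job 2: wait = 12
  Job 3: wait = 17
  Job 4: wait = 30
  Job 5: wait = 42
  Job 6: wait = 50
Sum of waiting times = 151
Average waiting time = 151/6 = 25.1667

25.1667


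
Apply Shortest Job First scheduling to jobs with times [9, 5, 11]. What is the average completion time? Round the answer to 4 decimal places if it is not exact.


SJF order (ascending): [5, 9, 11]
Completion times:
  Job 1: burst=5, C=5
  Job 2: burst=9, C=14
  Job 3: burst=11, C=25
Average completion = 44/3 = 14.6667

14.6667


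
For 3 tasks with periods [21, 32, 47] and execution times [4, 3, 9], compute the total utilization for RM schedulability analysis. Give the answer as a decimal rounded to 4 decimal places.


Compute individual utilizations (exact fractions):
  Task 1: C/T = 4/21 (approx. 0.1905)
  Task 2: C/T = 3/32 (approx. 0.0938)
  Task 3: C/T = 9/47 (approx. 0.1915)
Total utilization U = 4/21 + 3/32 + 9/47 = 15025/31584
Rounded to 4 decimal places: U = 0.4757
RM (Liu & Layland) bound for 3 tasks = 0.779763; compare with U = 15025/31584 (approx. 0.475716)
U <= bound, so schedulable by RM sufficient condition.

0.4757


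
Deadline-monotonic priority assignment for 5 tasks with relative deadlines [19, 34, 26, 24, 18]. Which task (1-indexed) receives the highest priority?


Sort tasks by relative deadline (ascending):
  Task 5: deadline = 18
  Task 1: deadline = 19
  Task 4: deadline = 24
  Task 3: deadline = 26
  Task 2: deadline = 34
Priority order (highest first): [5, 1, 4, 3, 2]
Highest priority task = 5

5


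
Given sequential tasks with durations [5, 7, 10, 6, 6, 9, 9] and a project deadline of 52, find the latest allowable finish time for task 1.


LF(activity 1) = deadline - sum of successor durations
Successors: activities 2 through 7 with durations [7, 10, 6, 6, 9, 9]
Sum of successor durations = 47
LF = 52 - 47 = 5

5


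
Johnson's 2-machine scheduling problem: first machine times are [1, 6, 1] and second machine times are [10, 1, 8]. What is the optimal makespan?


Apply Johnson's rule:
  Group 1 (a <= b): [(1, 1, 10), (3, 1, 8)]
  Group 2 (a > b): [(2, 6, 1)]
Optimal job order: [1, 3, 2]
Schedule:
  Job 1: M1 done at 1, M2 done at 11
  Job 3: M1 done at 2, M2 done at 19
  Job 2: M1 done at 8, M2 done at 20
Makespan = 20

20


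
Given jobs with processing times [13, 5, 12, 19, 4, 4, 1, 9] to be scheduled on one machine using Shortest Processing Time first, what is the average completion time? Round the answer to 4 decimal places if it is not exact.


Sort jobs by processing time (SPT order): [1, 4, 4, 5, 9, 12, 13, 19]
Compute completion times sequentially:
  Job 1: processing = 1, completes at 1
  Job 2: processing = 4, completes at 5
  Job 3: processing = 4, completes at 9
  Job 4: processing = 5, completes at 14
  Job 5: processing = 9, completes at 23
  Job 6: processing = 12, completes at 35
  Job 7: processing = 13, completes at 48
  Job 8: processing = 19, completes at 67
Sum of completion times = 202
Average completion time = 202/8 = 25.25

25.25


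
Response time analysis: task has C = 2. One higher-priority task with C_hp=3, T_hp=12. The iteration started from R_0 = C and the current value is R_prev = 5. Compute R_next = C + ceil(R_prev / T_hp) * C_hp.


R_next = C + ceil(R_prev / T_hp) * C_hp
ceil(5 / 12) = ceil(0.4167) = 1
Interference = 1 * 3 = 3
R_next = 2 + 3 = 5
R_next = R_prev, so the iteration has converged (response time = 5).

5


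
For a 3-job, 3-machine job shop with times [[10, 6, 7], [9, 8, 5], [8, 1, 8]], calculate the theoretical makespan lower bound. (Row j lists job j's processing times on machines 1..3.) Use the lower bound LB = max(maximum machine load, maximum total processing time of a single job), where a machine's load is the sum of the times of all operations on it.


Machine loads:
  Machine 1: 10 + 9 + 8 = 27
  Machine 2: 6 + 8 + 1 = 15
  Machine 3: 7 + 5 + 8 = 20
Max machine load = 27
Job totals:
  Job 1: 23
  Job 2: 22
  Job 3: 17
Max job total = 23
Lower bound = max(27, 23) = 27

27


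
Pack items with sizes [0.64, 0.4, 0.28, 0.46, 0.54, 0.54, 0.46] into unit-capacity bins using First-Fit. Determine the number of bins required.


Place items sequentially using First-Fit:
  Item 0.64 -> new Bin 1
  Item 0.4 -> new Bin 2
  Item 0.28 -> Bin 1 (now 0.92)
  Item 0.46 -> Bin 2 (now 0.86)
  Item 0.54 -> new Bin 3
  Item 0.54 -> new Bin 4
  Item 0.46 -> Bin 3 (now 1.0)
Total bins used = 4

4


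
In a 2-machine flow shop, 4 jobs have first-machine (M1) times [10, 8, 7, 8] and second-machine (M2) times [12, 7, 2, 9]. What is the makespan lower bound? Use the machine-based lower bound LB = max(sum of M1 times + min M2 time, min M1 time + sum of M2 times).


LB1 = sum(M1 times) + min(M2 times) = 33 + 2 = 35
LB2 = min(M1 times) + sum(M2 times) = 7 + 30 = 37
Lower bound = max(LB1, LB2) = max(35, 37) = 37

37


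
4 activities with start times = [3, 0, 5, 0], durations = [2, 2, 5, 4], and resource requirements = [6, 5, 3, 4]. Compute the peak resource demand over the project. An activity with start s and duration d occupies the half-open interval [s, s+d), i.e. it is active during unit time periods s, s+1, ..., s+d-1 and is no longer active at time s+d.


Each activity i is active on [start_i, start_i + duration_i).
Compute total resource usage per time slot:
  t=0: active resources = [5, 4], total = 9
  t=1: active resources = [5, 4], total = 9
  t=2: active resources = [4], total = 4
  t=3: active resources = [6, 4], total = 10
  t=4: active resources = [6], total = 6
  t=5: active resources = [3], total = 3
  t=6: active resources = [3], total = 3
  t=7: active resources = [3], total = 3
  t=8: active resources = [3], total = 3
  t=9: active resources = [3], total = 3
Peak resource demand = 10

10


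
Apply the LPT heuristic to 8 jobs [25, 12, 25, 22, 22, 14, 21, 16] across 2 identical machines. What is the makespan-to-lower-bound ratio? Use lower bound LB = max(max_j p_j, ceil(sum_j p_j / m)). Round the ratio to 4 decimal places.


LPT order: [25, 25, 22, 22, 21, 16, 14, 12]
Machine loads after assignment: [80, 77]
LPT makespan = 80
Lower bound = max(max_job, ceil(total/2)) = max(25, 79) = 79
Ratio = 80 / 79 = 1.0127

1.0127


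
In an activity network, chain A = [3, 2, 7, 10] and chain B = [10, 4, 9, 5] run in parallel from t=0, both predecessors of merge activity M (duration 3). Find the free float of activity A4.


ES(A4) = sum of predecessors on chain A = 12
EF(A4) = ES + duration = 12 + 10 = 22
Successor of A4 is M. ES(M) = max(sum(A), sum(B)) = max(22, 28) = 28
Free float = ES(successor) - EF(current) = 28 - 22 = 6

6


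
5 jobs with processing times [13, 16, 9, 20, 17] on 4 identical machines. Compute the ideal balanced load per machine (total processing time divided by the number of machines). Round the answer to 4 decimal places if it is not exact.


Total processing time = 13 + 16 + 9 + 20 + 17 = 75
Number of machines = 4
Ideal balanced load = 75 / 4 = 18.75

18.75


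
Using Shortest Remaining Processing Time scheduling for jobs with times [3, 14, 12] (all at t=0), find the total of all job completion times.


Since all jobs arrive at t=0, SRPT equals SPT ordering.
SPT order: [3, 12, 14]
Completion times:
  Job 1: p=3, C=3
  Job 2: p=12, C=15
  Job 3: p=14, C=29
Total completion time = 3 + 15 + 29 = 47

47


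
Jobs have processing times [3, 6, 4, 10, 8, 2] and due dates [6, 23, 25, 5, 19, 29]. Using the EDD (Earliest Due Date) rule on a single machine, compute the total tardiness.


Sort by due date (EDD order): [(10, 5), (3, 6), (8, 19), (6, 23), (4, 25), (2, 29)]
Compute completion times and tardiness:
  Job 1: p=10, d=5, C=10, tardiness=max(0,10-5)=5
  Job 2: p=3, d=6, C=13, tardiness=max(0,13-6)=7
  Job 3: p=8, d=19, C=21, tardiness=max(0,21-19)=2
  Job 4: p=6, d=23, C=27, tardiness=max(0,27-23)=4
  Job 5: p=4, d=25, C=31, tardiness=max(0,31-25)=6
  Job 6: p=2, d=29, C=33, tardiness=max(0,33-29)=4
Total tardiness = 28

28


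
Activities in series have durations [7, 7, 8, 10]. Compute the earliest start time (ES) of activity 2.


Activity 2 starts after activities 1 through 1 complete.
Predecessor durations: [7]
ES = 7 = 7

7
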